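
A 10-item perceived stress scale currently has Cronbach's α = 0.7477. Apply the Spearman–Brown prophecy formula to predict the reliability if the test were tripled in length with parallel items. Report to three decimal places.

predicted reliability = 0.899

Length factor m = 3
α' = m·α / (1 + (m−1)·α)
   = 3 × 0.7477 / (1 + (3 − 1) × 0.7477)
   = 2.2431 / 2.4954 = 0.899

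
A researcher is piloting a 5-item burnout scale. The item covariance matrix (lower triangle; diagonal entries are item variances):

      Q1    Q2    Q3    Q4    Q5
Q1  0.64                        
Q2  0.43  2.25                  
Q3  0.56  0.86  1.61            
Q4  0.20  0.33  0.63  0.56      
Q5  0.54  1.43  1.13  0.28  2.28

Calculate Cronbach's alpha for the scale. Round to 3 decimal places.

α = 0.794

ΣVar(i) = 0.64 + 2.25 + 1.61 + 0.56 + 2.28 = 7.34
Σ_{i<j} σ_ij = 6.39
σ²_total = 7.34 + 2 × 6.39 = 20.12
α = (k/(k−1))·(1 − ΣVar(i)/σ²_total) = (5/4)·(1 − 7.34/20.12) = 0.794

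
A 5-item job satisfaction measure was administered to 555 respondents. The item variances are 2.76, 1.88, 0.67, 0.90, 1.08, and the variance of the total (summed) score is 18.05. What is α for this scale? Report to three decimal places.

ΣVar(i) = 2.76 + 1.88 + 0.67 + 0.90 + 1.08 = 7.29
α = (k/(k−1))·(1 − ΣVar(i)/σ²_T) = (5/4)·(1 − 7.29/18.05) = 0.745

α = 0.745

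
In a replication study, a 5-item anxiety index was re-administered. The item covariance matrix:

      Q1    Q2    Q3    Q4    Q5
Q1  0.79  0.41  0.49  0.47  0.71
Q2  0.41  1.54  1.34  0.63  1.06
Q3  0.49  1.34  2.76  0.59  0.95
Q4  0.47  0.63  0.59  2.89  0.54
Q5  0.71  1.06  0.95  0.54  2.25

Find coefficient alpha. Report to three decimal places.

coefficient alpha = 0.730

Σσᵢ² = 0.79 + 1.54 + 2.76 + 2.89 + 2.25 = 10.23
Sum of the distinct covariances = 7.19
Var(T) = 10.23 + 2 × 7.19 = 24.61
α = (k/(k−1))·(1 − Σσᵢ²/Var(T)) = (5/4)·(1 − 10.23/24.61) = 0.730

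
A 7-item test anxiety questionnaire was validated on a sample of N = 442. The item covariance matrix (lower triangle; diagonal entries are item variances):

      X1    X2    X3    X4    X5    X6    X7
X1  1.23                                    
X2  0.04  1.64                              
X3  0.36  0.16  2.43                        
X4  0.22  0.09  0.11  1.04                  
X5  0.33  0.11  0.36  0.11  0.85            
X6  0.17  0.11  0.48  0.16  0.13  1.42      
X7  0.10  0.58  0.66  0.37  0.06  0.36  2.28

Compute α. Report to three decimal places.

Σσ²ᵢ = 1.23 + 1.64 + 2.43 + 1.04 + 0.85 + 1.42 + 2.28 = 10.89
Σ_{i<j} σ_ij = 5.07
σ²_total = 10.89 + 2 × 5.07 = 21.03
α = (k/(k−1))·(1 − Σσ²ᵢ/σ²_total) = (7/6)·(1 − 10.89/21.03) = 0.563

α = 0.563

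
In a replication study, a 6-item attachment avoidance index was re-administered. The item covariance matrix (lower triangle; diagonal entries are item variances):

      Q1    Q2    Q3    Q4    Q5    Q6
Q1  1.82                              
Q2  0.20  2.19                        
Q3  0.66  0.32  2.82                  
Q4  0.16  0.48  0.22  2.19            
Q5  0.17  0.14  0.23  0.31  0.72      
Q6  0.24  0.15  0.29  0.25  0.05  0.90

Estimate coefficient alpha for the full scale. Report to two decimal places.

coefficient alpha = 0.51

ΣVar(i) = 1.82 + 2.19 + 2.82 + 2.19 + 0.72 + 0.90 = 10.64
Σ_{i<j} σ_ij = 3.87
total variance = 10.64 + 2 × 3.87 = 18.38
α = (k/(k−1))·(1 − ΣVar(i)/total variance) = (6/5)·(1 − 10.64/18.38) = 0.51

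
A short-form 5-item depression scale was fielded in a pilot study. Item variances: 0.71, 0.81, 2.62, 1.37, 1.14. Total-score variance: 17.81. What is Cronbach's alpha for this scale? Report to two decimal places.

α = 0.78

Σσᵢ² = 0.71 + 0.81 + 2.62 + 1.37 + 1.14 = 6.65
α = (k/(k−1))·(1 − Σσᵢ²/total variance) = (5/4)·(1 − 6.65/17.81) = 0.78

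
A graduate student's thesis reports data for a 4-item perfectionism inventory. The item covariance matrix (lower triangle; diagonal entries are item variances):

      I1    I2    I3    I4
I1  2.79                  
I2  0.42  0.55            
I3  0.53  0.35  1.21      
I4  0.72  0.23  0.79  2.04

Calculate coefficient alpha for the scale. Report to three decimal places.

Σσᵢ² = 2.79 + 0.55 + 1.21 + 2.04 = 6.59
Σ_{i<j} σ_ij = 3.04
total variance = 6.59 + 2 × 3.04 = 12.67
α = (k/(k−1))·(1 − Σσᵢ²/total variance) = (4/3)·(1 − 6.59/12.67) = 0.640

α = 0.640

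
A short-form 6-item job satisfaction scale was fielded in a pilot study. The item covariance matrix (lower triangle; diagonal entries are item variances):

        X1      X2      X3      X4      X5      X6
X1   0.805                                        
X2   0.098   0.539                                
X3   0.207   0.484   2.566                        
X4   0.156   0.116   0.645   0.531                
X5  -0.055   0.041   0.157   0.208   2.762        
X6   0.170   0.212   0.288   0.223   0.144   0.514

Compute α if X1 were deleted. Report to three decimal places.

Remaining items: X2, X3, X4, X5, X6 (k = 5).
Σσ²ᵢ = 0.539 + 2.566 + 0.531 + 2.762 + 0.514 = 6.912
Var(T) = 6.912 + 2 × 2.518 = 11.948
α (item deleted) = (5/4)·(1 − 6.912/11.948) = 0.527

α = 0.527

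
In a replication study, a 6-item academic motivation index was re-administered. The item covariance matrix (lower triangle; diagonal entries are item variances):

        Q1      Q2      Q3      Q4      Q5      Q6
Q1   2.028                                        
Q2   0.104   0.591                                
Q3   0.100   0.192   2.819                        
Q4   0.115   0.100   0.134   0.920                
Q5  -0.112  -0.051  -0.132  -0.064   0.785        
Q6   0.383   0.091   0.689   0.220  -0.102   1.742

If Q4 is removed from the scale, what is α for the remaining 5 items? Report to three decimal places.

Remaining items: Q1, Q2, Q3, Q5, Q6 (k = 5).
sum of item variances = 2.028 + 0.591 + 2.819 + 0.785 + 1.742 = 7.965
σ²_total = 7.965 + 2 × 1.162 = 10.289
α (item deleted) = (5/4)·(1 − 7.965/10.289) = 0.282

α = 0.282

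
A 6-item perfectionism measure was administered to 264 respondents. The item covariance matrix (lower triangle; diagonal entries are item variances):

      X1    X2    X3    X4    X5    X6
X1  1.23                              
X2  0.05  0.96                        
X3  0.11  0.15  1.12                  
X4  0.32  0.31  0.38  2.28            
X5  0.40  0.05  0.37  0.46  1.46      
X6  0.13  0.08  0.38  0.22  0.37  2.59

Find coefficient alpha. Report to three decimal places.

ΣVar(i) = 1.23 + 0.96 + 1.12 + 2.28 + 1.46 + 2.59 = 9.64
Sum of the distinct covariances = 3.78
σ²_total = 9.64 + 2 × 3.78 = 17.20
α = (k/(k−1))·(1 − ΣVar(i)/σ²_total) = (6/5)·(1 − 9.64/17.20) = 0.527

coefficient alpha = 0.527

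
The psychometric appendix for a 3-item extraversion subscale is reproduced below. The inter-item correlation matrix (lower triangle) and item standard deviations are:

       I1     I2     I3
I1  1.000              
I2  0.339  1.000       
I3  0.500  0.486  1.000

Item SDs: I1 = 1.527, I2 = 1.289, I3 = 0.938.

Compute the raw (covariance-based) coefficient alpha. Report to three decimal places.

coefficient alpha = 0.671

Σσ²ᵢ = 1.527² + 1.289² + 0.938² = 4.8731
Covariances σ_ij = r_ij · s_i · s_j:
  σ(I1,I2) = 0.339 × 1.527 × 1.289 = 0.6673
  σ(I1,I3) = 0.500 × 1.527 × 0.938 = 0.7162
  σ(I2,I3) = 0.486 × 1.289 × 0.938 = 0.5876
σ²_T = Σσ²ᵢ + 2·Σσ_ij = 4.8731 + 2 × 1.9711 = 8.8153
α = (3/2)·(1 − 4.8731/8.8153) = 0.671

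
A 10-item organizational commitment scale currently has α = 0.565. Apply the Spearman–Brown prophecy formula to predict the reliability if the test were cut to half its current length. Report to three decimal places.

predicted reliability = 0.394

Length factor m = 1/2
α' = m·α / (1 − (1−m)·α)
   = 1/2 × 0.565 / (1 − (1 − 1/2) × 0.565)
   = 0.2825 / 0.7175 = 0.394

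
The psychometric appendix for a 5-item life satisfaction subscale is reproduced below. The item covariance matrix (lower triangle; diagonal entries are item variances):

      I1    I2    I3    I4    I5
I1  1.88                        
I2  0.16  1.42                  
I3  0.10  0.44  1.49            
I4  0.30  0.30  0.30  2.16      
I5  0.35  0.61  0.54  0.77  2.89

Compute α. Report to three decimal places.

Σσᵢ² = 1.88 + 1.42 + 1.49 + 2.16 + 2.89 = 9.84
Σ_{i<j} σ_ij = 3.87
σ²_T = 9.84 + 2 × 3.87 = 17.58
α = (k/(k−1))·(1 − Σσᵢ²/σ²_T) = (5/4)·(1 − 9.84/17.58) = 0.550

α = 0.550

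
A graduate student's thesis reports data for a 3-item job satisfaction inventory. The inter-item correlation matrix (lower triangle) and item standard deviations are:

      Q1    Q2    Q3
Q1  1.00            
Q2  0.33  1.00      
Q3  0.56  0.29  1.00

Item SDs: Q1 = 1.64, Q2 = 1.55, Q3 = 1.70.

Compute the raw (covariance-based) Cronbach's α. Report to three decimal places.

α = 0.663

Σσ²ᵢ = 1.64² + 1.55² + 1.70² = 7.9821
Covariances σ_ij = r_ij · s_i · s_j:
  σ(Q1,Q2) = 0.33 × 1.64 × 1.55 = 0.8389
  σ(Q1,Q3) = 0.56 × 1.64 × 1.70 = 1.5613
  σ(Q2,Q3) = 0.29 × 1.55 × 1.70 = 0.7641
σ²_T = Σσ²ᵢ + 2·Σσ_ij = 7.9821 + 2 × 3.1643 = 14.3107
α = (3/2)·(1 − 7.9821/14.3107) = 0.663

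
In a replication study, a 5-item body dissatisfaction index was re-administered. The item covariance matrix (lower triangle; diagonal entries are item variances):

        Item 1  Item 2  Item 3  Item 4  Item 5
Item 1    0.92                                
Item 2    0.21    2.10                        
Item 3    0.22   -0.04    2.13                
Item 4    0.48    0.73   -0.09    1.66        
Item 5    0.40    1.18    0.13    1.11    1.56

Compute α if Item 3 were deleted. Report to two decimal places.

α = 0.76

Remaining items: Item 1, Item 2, Item 4, Item 5 (k = 4).
ΣVar(i) = 0.92 + 2.10 + 1.66 + 1.56 = 6.24
σ²_total = 6.24 + 2 × 4.11 = 14.46
α (item deleted) = (4/3)·(1 − 6.24/14.46) = 0.76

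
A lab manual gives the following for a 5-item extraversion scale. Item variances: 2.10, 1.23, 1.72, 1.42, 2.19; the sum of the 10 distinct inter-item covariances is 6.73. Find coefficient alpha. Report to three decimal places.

coefficient alpha = 0.761

ΣVar(i) = 2.10 + 1.23 + 1.72 + 1.42 + 2.19 = 8.66
Sum of distinct covariances = 6.73
total variance = ΣVar(i) + 2·Σcov = 8.66 + 2 × 6.73 = 22.12
α = (5/4)·(1 − 8.66/22.12) = 0.761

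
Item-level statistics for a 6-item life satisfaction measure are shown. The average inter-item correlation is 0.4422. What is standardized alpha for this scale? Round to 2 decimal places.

Standardized α = k·r̄ / (1 + (k−1)·r̄) = 6 × 0.4422 / (1 + 5 × 0.4422)
  = 2.6532 / 3.2110 = 0.83

α = 0.83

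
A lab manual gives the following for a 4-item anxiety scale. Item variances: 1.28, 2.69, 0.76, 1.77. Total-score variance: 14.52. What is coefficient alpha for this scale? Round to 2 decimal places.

α = 0.74

Σσᵢ² = 1.28 + 2.69 + 0.76 + 1.77 = 6.50
α = (k/(k−1))·(1 − Σσᵢ²/Var(T)) = (4/3)·(1 − 6.50/14.52) = 0.74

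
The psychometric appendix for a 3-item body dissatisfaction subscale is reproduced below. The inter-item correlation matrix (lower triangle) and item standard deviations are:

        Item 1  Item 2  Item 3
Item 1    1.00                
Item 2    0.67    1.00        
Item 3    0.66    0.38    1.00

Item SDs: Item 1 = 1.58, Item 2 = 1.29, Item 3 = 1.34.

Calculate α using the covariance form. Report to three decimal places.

α = 0.802

Σσ²ᵢ = 1.58² + 1.29² + 1.34² = 5.9561
Covariances σ_ij = r_ij · s_i · s_j:
  σ(Item 1,Item 2) = 0.67 × 1.58 × 1.29 = 1.3656
  σ(Item 1,Item 3) = 0.66 × 1.58 × 1.34 = 1.3974
  σ(Item 2,Item 3) = 0.38 × 1.29 × 1.34 = 0.6569
σ²_T = Σσ²ᵢ + 2·Σσ_ij = 5.9561 + 2 × 3.4199 = 12.7959
α = (3/2)·(1 − 5.9561/12.7959) = 0.802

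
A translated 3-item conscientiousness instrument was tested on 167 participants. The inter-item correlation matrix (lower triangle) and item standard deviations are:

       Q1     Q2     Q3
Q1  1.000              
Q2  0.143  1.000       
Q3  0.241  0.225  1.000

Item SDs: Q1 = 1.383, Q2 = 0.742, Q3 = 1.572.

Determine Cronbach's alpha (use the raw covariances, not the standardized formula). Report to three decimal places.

Σσ²ᵢ = 1.383² + 0.742² + 1.572² = 4.9344
Covariances σ_ij = r_ij · s_i · s_j:
  σ(Q1,Q2) = 0.143 × 1.383 × 0.742 = 0.1467
  σ(Q1,Q3) = 0.241 × 1.383 × 1.572 = 0.5240
  σ(Q2,Q3) = 0.225 × 0.742 × 1.572 = 0.2624
σ²_T = Σσ²ᵢ + 2·Σσ_ij = 4.9344 + 2 × 0.9331 = 6.8006
α = (3/2)·(1 − 4.9344/6.8006) = 0.412

α = 0.412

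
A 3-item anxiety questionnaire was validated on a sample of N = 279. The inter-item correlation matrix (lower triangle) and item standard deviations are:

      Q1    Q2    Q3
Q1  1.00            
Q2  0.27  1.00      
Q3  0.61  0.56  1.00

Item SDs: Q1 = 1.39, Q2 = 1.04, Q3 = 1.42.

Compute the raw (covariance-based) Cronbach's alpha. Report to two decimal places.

Σσ²ᵢ = 1.39² + 1.04² + 1.42² = 5.0301
Covariances σ_ij = r_ij · s_i · s_j:
  σ(Q1,Q2) = 0.27 × 1.39 × 1.04 = 0.3903
  σ(Q1,Q3) = 0.61 × 1.39 × 1.42 = 1.2040
  σ(Q2,Q3) = 0.56 × 1.04 × 1.42 = 0.8270
σ²_T = Σσ²ᵢ + 2·Σσ_ij = 5.0301 + 2 × 2.4213 = 9.8727
α = (3/2)·(1 − 5.0301/9.8727) = 0.74

α = 0.74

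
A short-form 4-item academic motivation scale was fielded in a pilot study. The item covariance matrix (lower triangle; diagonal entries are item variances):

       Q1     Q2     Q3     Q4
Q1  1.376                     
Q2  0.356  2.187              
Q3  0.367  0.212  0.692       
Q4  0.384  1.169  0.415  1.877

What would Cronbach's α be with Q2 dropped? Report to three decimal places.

Remaining items: Q1, Q3, Q4 (k = 3).
Σσᵢ² = 1.376 + 0.692 + 1.877 = 3.945
σ²_T = 3.945 + 2 × 1.166 = 6.277
α (item deleted) = (3/2)·(1 − 3.945/6.277) = 0.557

α = 0.557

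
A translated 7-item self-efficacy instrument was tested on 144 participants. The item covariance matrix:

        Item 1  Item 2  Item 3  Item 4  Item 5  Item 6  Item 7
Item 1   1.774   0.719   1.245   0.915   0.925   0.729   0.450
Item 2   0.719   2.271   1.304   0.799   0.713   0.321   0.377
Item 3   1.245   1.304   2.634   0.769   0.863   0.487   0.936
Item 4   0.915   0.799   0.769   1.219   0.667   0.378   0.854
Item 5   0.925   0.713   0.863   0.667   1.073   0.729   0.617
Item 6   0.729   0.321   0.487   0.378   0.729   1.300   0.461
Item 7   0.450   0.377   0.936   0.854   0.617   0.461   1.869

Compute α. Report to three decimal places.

ΣVar(i) = 1.774 + 2.271 + 2.634 + 1.219 + 1.073 + 1.300 + 1.869 = 12.140
Sum of off-diagonal covariances = 15.258
total variance = 12.140 + 2 × 15.258 = 42.656
α = (k/(k−1))·(1 − ΣVar(i)/total variance) = (7/6)·(1 − 12.140/42.656) = 0.835

α = 0.835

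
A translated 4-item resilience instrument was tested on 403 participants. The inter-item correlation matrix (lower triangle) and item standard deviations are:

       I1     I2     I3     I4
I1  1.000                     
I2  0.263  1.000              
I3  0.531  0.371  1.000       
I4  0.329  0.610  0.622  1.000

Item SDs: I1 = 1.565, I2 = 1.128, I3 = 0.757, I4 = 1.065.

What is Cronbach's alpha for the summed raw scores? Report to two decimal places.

Cronbach's alpha = 0.72

Σσ²ᵢ = 1.565² + 1.128² + 0.757² + 1.065² = 5.4289
Covariances σ_ij = r_ij · s_i · s_j:
  σ(I1,I2) = 0.263 × 1.565 × 1.128 = 0.4643
  σ(I1,I3) = 0.531 × 1.565 × 0.757 = 0.6291
  σ(I1,I4) = 0.329 × 1.565 × 1.065 = 0.5484
  σ(I2,I3) = 0.371 × 1.128 × 0.757 = 0.3168
  σ(I2,I4) = 0.610 × 1.128 × 1.065 = 0.7328
  σ(I3,I4) = 0.622 × 0.757 × 1.065 = 0.5015
σ²_T = Σσ²ᵢ + 2·Σσ_ij = 5.4289 + 2 × 3.1929 = 11.8147
α = (4/3)·(1 − 5.4289/11.8147) = 0.72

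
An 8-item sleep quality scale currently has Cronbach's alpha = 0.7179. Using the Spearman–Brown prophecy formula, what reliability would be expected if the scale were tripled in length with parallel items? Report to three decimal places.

Length factor m = 3
α' = m·α / (1 + (m−1)·α)
   = 3 × 0.7179 / (1 + (3 − 1) × 0.7179)
   = 2.1537 / 2.4358 = 0.884

predicted reliability = 0.884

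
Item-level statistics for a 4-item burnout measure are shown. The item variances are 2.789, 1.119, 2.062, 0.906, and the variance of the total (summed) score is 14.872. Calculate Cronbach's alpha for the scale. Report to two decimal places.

Σσᵢ² = 2.789 + 1.119 + 2.062 + 0.906 = 6.876
α = (k/(k−1))·(1 − Σσᵢ²/Var(T)) = (4/3)·(1 − 6.876/14.872) = 0.72

Cronbach's alpha = 0.72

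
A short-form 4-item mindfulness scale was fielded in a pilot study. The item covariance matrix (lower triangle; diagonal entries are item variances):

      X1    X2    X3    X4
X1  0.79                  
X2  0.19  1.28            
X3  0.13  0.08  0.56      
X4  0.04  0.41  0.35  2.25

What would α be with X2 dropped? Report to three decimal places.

Remaining items: X1, X3, X4 (k = 3).
sum of item variances = 0.79 + 0.56 + 2.25 = 3.60
σ²_T = 3.60 + 2 × 0.52 = 4.64
α (item deleted) = (3/2)·(1 − 3.60/4.64) = 0.336

α = 0.336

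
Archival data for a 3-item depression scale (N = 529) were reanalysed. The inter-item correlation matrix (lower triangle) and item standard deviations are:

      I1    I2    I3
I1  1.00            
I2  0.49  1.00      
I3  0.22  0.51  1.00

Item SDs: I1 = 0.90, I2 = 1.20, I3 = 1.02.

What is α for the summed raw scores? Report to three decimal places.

Σσ²ᵢ = 0.90² + 1.20² + 1.02² = 3.2904
Covariances σ_ij = r_ij · s_i · s_j:
  σ(I1,I2) = 0.49 × 0.90 × 1.20 = 0.5292
  σ(I1,I3) = 0.22 × 0.90 × 1.02 = 0.2020
  σ(I2,I3) = 0.51 × 1.20 × 1.02 = 0.6242
σ²_T = Σσ²ᵢ + 2·Σσ_ij = 3.2904 + 2 × 1.3554 = 6.0012
α = (3/2)·(1 − 3.2904/6.0012) = 0.678

α = 0.678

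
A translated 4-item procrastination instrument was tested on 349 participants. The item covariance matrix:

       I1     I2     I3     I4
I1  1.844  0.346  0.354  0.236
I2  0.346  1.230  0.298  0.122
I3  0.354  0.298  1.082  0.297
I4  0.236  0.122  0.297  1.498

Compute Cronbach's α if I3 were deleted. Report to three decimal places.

α = 0.353

Remaining items: I1, I2, I4 (k = 3).
Σσᵢ² = 1.844 + 1.230 + 1.498 = 4.572
total variance = 4.572 + 2 × 0.704 = 5.980
α (item deleted) = (3/2)·(1 − 4.572/5.980) = 0.353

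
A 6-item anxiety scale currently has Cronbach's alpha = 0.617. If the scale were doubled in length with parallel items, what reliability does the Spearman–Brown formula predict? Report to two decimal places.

predicted reliability = 0.76

Length factor m = 2
α' = m·α / (1 + (m−1)·α)
   = 2 × 0.617 / (1 + (2 − 1) × 0.617)
   = 1.2340 / 1.6170 = 0.76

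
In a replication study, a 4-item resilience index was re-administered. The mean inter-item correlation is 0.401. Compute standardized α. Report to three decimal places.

α = 0.728

Standardized α = k·r̄ / (1 + (k−1)·r̄) = 4 × 0.401 / (1 + 3 × 0.401)
  = 1.6040 / 2.2030 = 0.728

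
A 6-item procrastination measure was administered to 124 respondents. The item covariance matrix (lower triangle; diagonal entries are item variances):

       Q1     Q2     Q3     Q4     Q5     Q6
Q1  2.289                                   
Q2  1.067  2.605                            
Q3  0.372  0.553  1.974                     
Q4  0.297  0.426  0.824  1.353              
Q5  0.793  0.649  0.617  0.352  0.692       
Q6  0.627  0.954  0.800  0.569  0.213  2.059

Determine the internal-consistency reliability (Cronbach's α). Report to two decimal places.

α = 0.75

ΣVar(i) = 2.289 + 2.605 + 1.974 + 1.353 + 0.692 + 2.059 = 10.972
Σ_{i<j} σ_ij = 9.113
σ²_T = 10.972 + 2 × 9.113 = 29.198
α = (k/(k−1))·(1 − ΣVar(i)/σ²_T) = (6/5)·(1 − 10.972/29.198) = 0.75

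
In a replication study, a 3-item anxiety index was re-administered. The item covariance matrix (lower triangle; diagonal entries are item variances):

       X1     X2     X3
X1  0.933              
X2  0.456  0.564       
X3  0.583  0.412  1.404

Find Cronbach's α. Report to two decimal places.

ΣVar(i) = 0.933 + 0.564 + 1.404 = 2.901
Sum of off-diagonal covariances = 1.451
Var(T) = 2.901 + 2 × 1.451 = 5.803
α = (k/(k−1))·(1 − ΣVar(i)/Var(T)) = (3/2)·(1 − 2.901/5.803) = 0.75

Cronbach's α = 0.75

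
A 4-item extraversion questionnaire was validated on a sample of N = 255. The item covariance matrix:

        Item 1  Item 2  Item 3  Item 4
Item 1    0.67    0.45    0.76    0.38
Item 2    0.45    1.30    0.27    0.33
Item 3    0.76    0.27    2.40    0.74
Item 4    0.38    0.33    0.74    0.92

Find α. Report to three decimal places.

Σσᵢ² = 0.67 + 1.30 + 2.40 + 0.92 = 5.29
Sum of the distinct covariances = 2.93
σ²_total = 5.29 + 2 × 2.93 = 11.15
α = (k/(k−1))·(1 − Σσᵢ²/σ²_total) = (4/3)·(1 − 5.29/11.15) = 0.701

α = 0.701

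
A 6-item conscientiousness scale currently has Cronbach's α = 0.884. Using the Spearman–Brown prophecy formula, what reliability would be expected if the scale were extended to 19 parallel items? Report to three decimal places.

Length factor m = 19/6 = 3.1667
α' = m·α / (1 + (m−1)·α)
   = 19/6 × 0.884 / (1 + (19/6 − 1) × 0.884)
   = 2.7993 / 2.9153 = 0.960

predicted reliability = 0.960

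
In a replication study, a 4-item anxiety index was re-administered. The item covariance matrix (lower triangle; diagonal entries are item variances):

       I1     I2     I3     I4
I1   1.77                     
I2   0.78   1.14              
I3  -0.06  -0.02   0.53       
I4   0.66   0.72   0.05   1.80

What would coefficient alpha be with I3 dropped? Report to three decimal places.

Remaining items: I1, I2, I4 (k = 3).
Σσ²ᵢ = 1.77 + 1.14 + 1.80 = 4.71
total variance = 4.71 + 2 × 2.16 = 9.03
α (item deleted) = (3/2)·(1 − 4.71/9.03) = 0.718

coefficient alpha = 0.718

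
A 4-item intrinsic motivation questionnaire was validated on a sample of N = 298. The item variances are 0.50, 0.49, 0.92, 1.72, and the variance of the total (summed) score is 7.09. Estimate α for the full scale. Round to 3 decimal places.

α = 0.651

ΣVar(i) = 0.50 + 0.49 + 0.92 + 1.72 = 3.63
α = (k/(k−1))·(1 − ΣVar(i)/σ²_T) = (4/3)·(1 − 3.63/7.09) = 0.651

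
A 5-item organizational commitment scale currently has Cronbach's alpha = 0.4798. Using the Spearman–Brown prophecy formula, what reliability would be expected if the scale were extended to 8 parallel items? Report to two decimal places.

Length factor m = 8/5 = 1.6000
α' = m·α / (1 + (m−1)·α)
   = 8/5 × 0.4798 / (1 + (8/5 − 1) × 0.4798)
   = 0.7677 / 1.2879 = 0.60

predicted reliability = 0.60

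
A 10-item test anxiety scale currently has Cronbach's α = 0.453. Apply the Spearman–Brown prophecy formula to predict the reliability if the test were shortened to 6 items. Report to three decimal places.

predicted reliability = 0.332

Length factor m = 6/10 = 0.6000
α' = m·α / (1 − (1−m)·α)
   = 6/10 × 0.453 / (1 − (1 − 6/10) × 0.453)
   = 0.2718 / 0.8188 = 0.332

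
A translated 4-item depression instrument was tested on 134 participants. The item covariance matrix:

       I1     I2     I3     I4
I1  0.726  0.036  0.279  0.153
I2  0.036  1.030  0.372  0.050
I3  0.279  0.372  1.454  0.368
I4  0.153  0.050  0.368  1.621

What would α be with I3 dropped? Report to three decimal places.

Remaining items: I1, I2, I4 (k = 3).
ΣVar(i) = 0.726 + 1.030 + 1.621 = 3.377
σ²_T = 3.377 + 2 × 0.239 = 3.855
α (item deleted) = (3/2)·(1 − 3.377/3.855) = 0.186

α = 0.186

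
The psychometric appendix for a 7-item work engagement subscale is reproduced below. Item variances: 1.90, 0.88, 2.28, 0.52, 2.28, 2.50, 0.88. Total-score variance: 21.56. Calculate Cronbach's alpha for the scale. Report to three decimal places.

Σσᵢ² = 1.90 + 0.88 + 2.28 + 0.52 + 2.28 + 2.50 + 0.88 = 11.24
α = (k/(k−1))·(1 − Σσᵢ²/total variance) = (7/6)·(1 − 11.24/21.56) = 0.558

α = 0.558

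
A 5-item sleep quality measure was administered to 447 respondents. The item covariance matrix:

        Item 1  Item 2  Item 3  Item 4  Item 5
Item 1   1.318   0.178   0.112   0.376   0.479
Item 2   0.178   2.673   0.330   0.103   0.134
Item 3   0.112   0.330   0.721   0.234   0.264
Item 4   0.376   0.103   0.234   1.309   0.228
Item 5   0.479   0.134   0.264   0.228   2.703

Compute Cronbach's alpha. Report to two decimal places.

Cronbach's alpha = 0.45

Σσᵢ² = 1.318 + 2.673 + 0.721 + 1.309 + 2.703 = 8.724
Σ_{i<j} σ_ij = 2.438
σ²_T = 8.724 + 2 × 2.438 = 13.600
α = (k/(k−1))·(1 − Σσᵢ²/σ²_T) = (5/4)·(1 − 8.724/13.600) = 0.45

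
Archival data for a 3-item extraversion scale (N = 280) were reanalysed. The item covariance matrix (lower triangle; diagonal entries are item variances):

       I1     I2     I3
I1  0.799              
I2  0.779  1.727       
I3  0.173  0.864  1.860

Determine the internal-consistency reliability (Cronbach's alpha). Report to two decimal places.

Σσᵢ² = 0.799 + 1.727 + 1.860 = 4.386
Sum of the distinct covariances = 1.816
total variance = 4.386 + 2 × 1.816 = 8.018
α = (k/(k−1))·(1 − Σσᵢ²/total variance) = (3/2)·(1 − 4.386/8.018) = 0.68

α = 0.68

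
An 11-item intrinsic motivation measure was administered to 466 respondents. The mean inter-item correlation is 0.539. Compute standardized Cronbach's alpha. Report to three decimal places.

Standardized α = k·r̄ / (1 + (k−1)·r̄) = 11 × 0.539 / (1 + 10 × 0.539)
  = 5.9290 / 6.3900 = 0.928

standardized Cronbach's alpha = 0.928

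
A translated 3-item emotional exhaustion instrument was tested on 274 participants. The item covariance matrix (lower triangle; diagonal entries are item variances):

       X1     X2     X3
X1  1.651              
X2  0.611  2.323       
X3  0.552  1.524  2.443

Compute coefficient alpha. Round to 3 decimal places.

α = 0.684

Σσᵢ² = 1.651 + 2.323 + 2.443 = 6.417
Sum of off-diagonal covariances = 2.687
σ²_T = 6.417 + 2 × 2.687 = 11.791
α = (k/(k−1))·(1 − Σσᵢ²/σ²_T) = (3/2)·(1 − 6.417/11.791) = 0.684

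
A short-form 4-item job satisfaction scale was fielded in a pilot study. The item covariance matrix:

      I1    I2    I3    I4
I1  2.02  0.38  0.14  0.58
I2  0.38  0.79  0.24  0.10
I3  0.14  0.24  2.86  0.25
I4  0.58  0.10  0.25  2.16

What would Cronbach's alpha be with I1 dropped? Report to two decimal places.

Remaining items: I2, I3, I4 (k = 3).
sum of item variances = 0.79 + 2.86 + 2.16 = 5.81
total variance = 5.81 + 2 × 0.59 = 6.99
α (item deleted) = (3/2)·(1 − 5.81/6.99) = 0.25

Cronbach's alpha = 0.25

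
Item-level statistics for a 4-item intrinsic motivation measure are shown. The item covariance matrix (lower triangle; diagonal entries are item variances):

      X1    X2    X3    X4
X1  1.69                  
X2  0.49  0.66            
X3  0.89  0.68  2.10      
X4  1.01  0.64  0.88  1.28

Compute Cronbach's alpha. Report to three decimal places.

ΣVar(i) = 1.69 + 0.66 + 2.10 + 1.28 = 5.73
Σ_{i<j} σ_ij = 4.59
Var(T) = 5.73 + 2 × 4.59 = 14.91
α = (k/(k−1))·(1 − ΣVar(i)/Var(T)) = (4/3)·(1 − 5.73/14.91) = 0.821

Cronbach's alpha = 0.821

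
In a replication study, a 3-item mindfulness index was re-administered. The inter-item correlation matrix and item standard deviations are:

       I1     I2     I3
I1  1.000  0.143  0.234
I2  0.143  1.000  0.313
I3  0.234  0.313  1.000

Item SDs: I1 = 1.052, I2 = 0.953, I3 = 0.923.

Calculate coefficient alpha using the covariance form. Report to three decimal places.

Σσ²ᵢ = 1.052² + 0.953² + 0.923² = 2.8668
Covariances σ_ij = r_ij · s_i · s_j:
  σ(I1,I2) = 0.143 × 1.052 × 0.953 = 0.1434
  σ(I1,I3) = 0.234 × 1.052 × 0.923 = 0.2272
  σ(I2,I3) = 0.313 × 0.953 × 0.923 = 0.2753
σ²_T = Σσ²ᵢ + 2·Σσ_ij = 2.8668 + 2 × 0.6459 = 4.1586
α = (3/2)·(1 − 2.8668/4.1586) = 0.466

coefficient alpha = 0.466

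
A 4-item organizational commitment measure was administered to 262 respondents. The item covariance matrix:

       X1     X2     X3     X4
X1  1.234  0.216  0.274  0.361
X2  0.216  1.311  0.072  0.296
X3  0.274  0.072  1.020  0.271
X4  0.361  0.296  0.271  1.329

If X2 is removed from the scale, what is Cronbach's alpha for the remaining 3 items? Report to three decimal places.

Cronbach's alpha = 0.504

Remaining items: X1, X3, X4 (k = 3).
Σσ²ᵢ = 1.234 + 1.020 + 1.329 = 3.583
σ²_total = 3.583 + 2 × 0.906 = 5.395
α (item deleted) = (3/2)·(1 − 3.583/5.395) = 0.504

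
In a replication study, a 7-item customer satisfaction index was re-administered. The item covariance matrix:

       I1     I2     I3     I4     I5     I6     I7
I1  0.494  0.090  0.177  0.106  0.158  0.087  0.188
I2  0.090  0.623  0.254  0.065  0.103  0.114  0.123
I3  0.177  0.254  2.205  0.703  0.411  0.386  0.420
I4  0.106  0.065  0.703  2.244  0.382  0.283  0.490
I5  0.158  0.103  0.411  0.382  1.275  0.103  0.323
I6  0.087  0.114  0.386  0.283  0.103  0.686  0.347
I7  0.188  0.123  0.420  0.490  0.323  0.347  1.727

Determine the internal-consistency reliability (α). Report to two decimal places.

α = 0.62

ΣVar(i) = 0.494 + 0.623 + 2.205 + 2.244 + 1.275 + 0.686 + 1.727 = 9.254
Sum of the distinct covariances = 5.313
total variance = 9.254 + 2 × 5.313 = 19.880
α = (k/(k−1))·(1 − ΣVar(i)/total variance) = (7/6)·(1 − 9.254/19.880) = 0.62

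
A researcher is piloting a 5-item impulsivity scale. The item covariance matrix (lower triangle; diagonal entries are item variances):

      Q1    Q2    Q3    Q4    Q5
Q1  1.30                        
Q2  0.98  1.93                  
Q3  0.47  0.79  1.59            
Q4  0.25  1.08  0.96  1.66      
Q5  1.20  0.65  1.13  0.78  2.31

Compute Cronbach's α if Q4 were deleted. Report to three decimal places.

α = 0.792

Remaining items: Q1, Q2, Q3, Q5 (k = 4).
Σσ²ᵢ = 1.30 + 1.93 + 1.59 + 2.31 = 7.13
total variance = 7.13 + 2 × 5.22 = 17.57
α (item deleted) = (4/3)·(1 − 7.13/17.57) = 0.792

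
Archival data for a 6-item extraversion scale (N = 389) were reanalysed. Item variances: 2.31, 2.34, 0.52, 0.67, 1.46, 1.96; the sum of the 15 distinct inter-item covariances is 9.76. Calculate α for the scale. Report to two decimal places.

sum of item variances = 2.31 + 2.34 + 0.52 + 0.67 + 1.46 + 1.96 = 9.26
Sum of distinct covariances = 9.76
σ²_T = sum of item variances + 2·Σcov = 9.26 + 2 × 9.76 = 28.78
α = (6/5)·(1 − 9.26/28.78) = 0.81

α = 0.81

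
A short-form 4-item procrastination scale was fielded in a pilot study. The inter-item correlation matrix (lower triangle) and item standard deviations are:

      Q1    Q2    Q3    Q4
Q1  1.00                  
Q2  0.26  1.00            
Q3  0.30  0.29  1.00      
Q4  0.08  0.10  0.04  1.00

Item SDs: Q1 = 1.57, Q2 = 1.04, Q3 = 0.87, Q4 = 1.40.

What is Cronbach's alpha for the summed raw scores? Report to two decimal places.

Σσ²ᵢ = 1.57² + 1.04² + 0.87² + 1.40² = 6.2634
Covariances σ_ij = r_ij · s_i · s_j:
  σ(Q1,Q2) = 0.26 × 1.57 × 1.04 = 0.4245
  σ(Q1,Q3) = 0.30 × 1.57 × 0.87 = 0.4098
  σ(Q1,Q4) = 0.08 × 1.57 × 1.40 = 0.1758
  σ(Q2,Q3) = 0.29 × 1.04 × 0.87 = 0.2624
  σ(Q2,Q4) = 0.10 × 1.04 × 1.40 = 0.1456
  σ(Q3,Q4) = 0.04 × 0.87 × 1.40 = 0.0487
σ²_T = Σσ²ᵢ + 2·Σσ_ij = 6.2634 + 2 × 1.4668 = 9.1970
α = (4/3)·(1 − 6.2634/9.1970) = 0.43

α = 0.43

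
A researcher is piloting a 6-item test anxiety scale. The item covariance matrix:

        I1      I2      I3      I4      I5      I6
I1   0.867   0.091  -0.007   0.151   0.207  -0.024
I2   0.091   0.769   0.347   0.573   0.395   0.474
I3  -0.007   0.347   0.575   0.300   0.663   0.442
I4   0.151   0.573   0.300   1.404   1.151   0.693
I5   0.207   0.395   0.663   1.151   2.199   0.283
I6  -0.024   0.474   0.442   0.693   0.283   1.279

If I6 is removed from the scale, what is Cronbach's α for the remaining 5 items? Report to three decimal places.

Remaining items: I1, I2, I3, I4, I5 (k = 5).
sum of item variances = 0.867 + 0.769 + 0.575 + 1.404 + 2.199 = 5.814
Var(T) = 5.814 + 2 × 3.871 = 13.556
α (item deleted) = (5/4)·(1 − 5.814/13.556) = 0.714

α = 0.714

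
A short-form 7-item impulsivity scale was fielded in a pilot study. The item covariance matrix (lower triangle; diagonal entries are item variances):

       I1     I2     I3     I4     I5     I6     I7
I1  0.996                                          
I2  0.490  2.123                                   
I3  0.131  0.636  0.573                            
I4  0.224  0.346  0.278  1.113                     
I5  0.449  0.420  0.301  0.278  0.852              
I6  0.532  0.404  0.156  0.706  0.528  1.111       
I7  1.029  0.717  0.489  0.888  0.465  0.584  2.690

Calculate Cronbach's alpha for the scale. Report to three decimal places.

Cronbach's alpha = 0.793

Σσ²ᵢ = 0.996 + 2.123 + 0.573 + 1.113 + 0.852 + 1.111 + 2.690 = 9.458
Sum of off-diagonal covariances = 10.051
σ²_total = 9.458 + 2 × 10.051 = 29.560
α = (k/(k−1))·(1 − Σσ²ᵢ/σ²_total) = (7/6)·(1 − 9.458/29.560) = 0.793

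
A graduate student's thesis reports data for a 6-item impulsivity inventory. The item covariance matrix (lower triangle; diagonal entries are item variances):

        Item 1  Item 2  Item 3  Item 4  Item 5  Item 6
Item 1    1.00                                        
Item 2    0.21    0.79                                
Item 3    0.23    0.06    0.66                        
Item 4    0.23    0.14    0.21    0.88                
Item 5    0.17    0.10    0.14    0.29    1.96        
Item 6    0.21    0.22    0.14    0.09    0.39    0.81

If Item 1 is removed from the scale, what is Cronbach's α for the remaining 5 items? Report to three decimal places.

α = 0.514

Remaining items: Item 2, Item 3, Item 4, Item 5, Item 6 (k = 5).
sum of item variances = 0.79 + 0.66 + 0.88 + 1.96 + 0.81 = 5.10
σ²_T = 5.10 + 2 × 1.78 = 8.66
α (item deleted) = (5/4)·(1 − 5.10/8.66) = 0.514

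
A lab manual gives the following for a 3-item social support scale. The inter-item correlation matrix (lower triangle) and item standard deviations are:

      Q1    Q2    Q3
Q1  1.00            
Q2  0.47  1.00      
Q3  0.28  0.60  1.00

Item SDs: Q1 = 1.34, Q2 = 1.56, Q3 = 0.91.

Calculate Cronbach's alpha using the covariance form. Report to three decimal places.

Σσ²ᵢ = 1.34² + 1.56² + 0.91² = 5.0573
Covariances σ_ij = r_ij · s_i · s_j:
  σ(Q1,Q2) = 0.47 × 1.34 × 1.56 = 0.9825
  σ(Q1,Q3) = 0.28 × 1.34 × 0.91 = 0.3414
  σ(Q2,Q3) = 0.60 × 1.56 × 0.91 = 0.8518
σ²_T = Σσ²ᵢ + 2·Σσ_ij = 5.0573 + 2 × 2.1757 = 9.4087
α = (3/2)·(1 − 5.0573/9.4087) = 0.694

α = 0.694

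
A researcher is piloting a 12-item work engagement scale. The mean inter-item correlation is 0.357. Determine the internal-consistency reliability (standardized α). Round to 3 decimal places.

Standardized α = k·r̄ / (1 + (k−1)·r̄) = 12 × 0.357 / (1 + 11 × 0.357)
  = 4.2840 / 4.9270 = 0.869

standardized α = 0.869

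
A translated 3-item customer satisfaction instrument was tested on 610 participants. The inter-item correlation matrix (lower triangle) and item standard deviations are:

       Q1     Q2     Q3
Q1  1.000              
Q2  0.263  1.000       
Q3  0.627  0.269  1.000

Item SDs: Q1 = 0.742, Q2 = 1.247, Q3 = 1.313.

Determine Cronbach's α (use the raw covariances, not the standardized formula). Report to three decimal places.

Σσ²ᵢ = 0.742² + 1.247² + 1.313² = 3.8295
Covariances σ_ij = r_ij · s_i · s_j:
  σ(Q1,Q2) = 0.263 × 0.742 × 1.247 = 0.2433
  σ(Q1,Q3) = 0.627 × 0.742 × 1.313 = 0.6109
  σ(Q2,Q3) = 0.269 × 1.247 × 1.313 = 0.4404
σ²_T = Σσ²ᵢ + 2·Σσ_ij = 3.8295 + 2 × 1.2946 = 6.4187
α = (3/2)·(1 − 3.8295/6.4187) = 0.605

Cronbach's α = 0.605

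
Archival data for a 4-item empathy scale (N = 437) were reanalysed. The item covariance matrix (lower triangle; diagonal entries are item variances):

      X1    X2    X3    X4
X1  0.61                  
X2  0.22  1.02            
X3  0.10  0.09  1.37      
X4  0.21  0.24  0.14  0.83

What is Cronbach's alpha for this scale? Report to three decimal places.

ΣVar(i) = 0.61 + 1.02 + 1.37 + 0.83 = 3.83
Sum of the distinct covariances = 1.00
σ²_total = 3.83 + 2 × 1.00 = 5.83
α = (k/(k−1))·(1 − ΣVar(i)/σ²_total) = (4/3)·(1 − 3.83/5.83) = 0.457

Cronbach's alpha = 0.457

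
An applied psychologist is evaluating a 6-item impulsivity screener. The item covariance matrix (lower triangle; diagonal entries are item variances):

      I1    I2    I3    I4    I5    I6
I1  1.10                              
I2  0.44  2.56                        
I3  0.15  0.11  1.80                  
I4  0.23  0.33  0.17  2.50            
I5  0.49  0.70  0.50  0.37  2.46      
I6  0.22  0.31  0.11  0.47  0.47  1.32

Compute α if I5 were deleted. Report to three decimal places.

Remaining items: I1, I2, I3, I4, I6 (k = 5).
sum of item variances = 1.10 + 2.56 + 1.80 + 2.50 + 1.32 = 9.28
σ²_total = 9.28 + 2 × 2.54 = 14.36
α (item deleted) = (5/4)·(1 − 9.28/14.36) = 0.442

α = 0.442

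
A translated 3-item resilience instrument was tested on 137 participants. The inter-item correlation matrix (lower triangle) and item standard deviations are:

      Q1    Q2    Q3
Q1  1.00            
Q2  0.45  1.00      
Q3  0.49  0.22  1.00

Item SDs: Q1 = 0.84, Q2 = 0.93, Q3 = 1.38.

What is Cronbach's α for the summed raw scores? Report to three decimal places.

Cronbach's α = 0.613

Σσ²ᵢ = 0.84² + 0.93² + 1.38² = 3.4749
Covariances σ_ij = r_ij · s_i · s_j:
  σ(Q1,Q2) = 0.45 × 0.84 × 0.93 = 0.3515
  σ(Q1,Q3) = 0.49 × 0.84 × 1.38 = 0.5680
  σ(Q2,Q3) = 0.22 × 0.93 × 1.38 = 0.2823
σ²_T = Σσ²ᵢ + 2·Σσ_ij = 3.4749 + 2 × 1.2018 = 5.8785
α = (3/2)·(1 − 3.4749/5.8785) = 0.613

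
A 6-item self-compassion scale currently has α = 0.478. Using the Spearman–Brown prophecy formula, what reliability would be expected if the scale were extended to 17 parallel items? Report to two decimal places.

Length factor m = 17/6 = 2.8333
α' = m·α / (1 + (m−1)·α)
   = 17/6 × 0.478 / (1 + (17/6 − 1) × 0.478)
   = 1.3543 / 1.8763 = 0.72

predicted reliability = 0.72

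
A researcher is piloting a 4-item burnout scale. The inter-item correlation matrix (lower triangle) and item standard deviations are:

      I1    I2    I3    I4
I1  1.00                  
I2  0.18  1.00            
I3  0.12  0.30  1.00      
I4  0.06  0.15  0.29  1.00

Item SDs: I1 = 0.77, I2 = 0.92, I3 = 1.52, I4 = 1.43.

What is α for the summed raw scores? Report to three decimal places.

α = 0.471

Σσ²ᵢ = 0.77² + 0.92² + 1.52² + 1.43² = 5.7946
Covariances σ_ij = r_ij · s_i · s_j:
  σ(I1,I2) = 0.18 × 0.77 × 0.92 = 0.1275
  σ(I1,I3) = 0.12 × 0.77 × 1.52 = 0.1404
  σ(I1,I4) = 0.06 × 0.77 × 1.43 = 0.0661
  σ(I2,I3) = 0.30 × 0.92 × 1.52 = 0.4195
  σ(I2,I4) = 0.15 × 0.92 × 1.43 = 0.1973
  σ(I3,I4) = 0.29 × 1.52 × 1.43 = 0.6303
σ²_T = Σσ²ᵢ + 2·Σσ_ij = 5.7946 + 2 × 1.5811 = 8.9568
α = (4/3)·(1 − 5.7946/8.9568) = 0.471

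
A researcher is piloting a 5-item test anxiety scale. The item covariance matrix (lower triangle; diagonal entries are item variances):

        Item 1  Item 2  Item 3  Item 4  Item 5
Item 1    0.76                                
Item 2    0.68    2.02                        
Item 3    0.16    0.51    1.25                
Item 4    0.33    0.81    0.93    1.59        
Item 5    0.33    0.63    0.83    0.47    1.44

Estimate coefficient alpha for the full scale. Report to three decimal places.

α = 0.771

sum of item variances = 0.76 + 2.02 + 1.25 + 1.59 + 1.44 = 7.06
Sum of the distinct covariances = 5.68
σ²_T = 7.06 + 2 × 5.68 = 18.42
α = (k/(k−1))·(1 − sum of item variances/σ²_T) = (5/4)·(1 − 7.06/18.42) = 0.771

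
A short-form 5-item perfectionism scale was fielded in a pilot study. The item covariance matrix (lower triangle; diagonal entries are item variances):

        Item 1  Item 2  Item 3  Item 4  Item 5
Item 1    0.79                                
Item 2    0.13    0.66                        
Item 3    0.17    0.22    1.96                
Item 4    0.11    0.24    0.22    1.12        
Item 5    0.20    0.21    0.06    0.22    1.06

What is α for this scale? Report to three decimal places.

α = 0.486

Σσᵢ² = 0.79 + 0.66 + 1.96 + 1.12 + 1.06 = 5.59
Sum of the distinct covariances = 1.78
total variance = 5.59 + 2 × 1.78 = 9.15
α = (k/(k−1))·(1 − Σσᵢ²/total variance) = (5/4)·(1 − 5.59/9.15) = 0.486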